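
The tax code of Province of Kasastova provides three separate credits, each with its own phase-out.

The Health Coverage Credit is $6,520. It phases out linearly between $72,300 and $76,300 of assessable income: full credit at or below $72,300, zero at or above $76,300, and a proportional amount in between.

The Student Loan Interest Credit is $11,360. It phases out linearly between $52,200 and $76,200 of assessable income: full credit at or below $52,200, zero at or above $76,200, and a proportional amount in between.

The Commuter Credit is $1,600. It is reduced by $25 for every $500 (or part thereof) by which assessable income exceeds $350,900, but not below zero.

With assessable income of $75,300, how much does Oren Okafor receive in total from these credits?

$3,656

Health Coverage Credit: $75,300 is $3,000 into a $4,000 phase-out range, leaving 1,000/4,000 of the credit: $6,520 × 1,000/4,000 = $1,630.
Student Loan Interest Credit: $75,300 is $23,100 into a $24,000 phase-out range, leaving 900/24,000 of the credit: $11,360 × 900/24,000 = $426.
Commuter Credit: $75,300 is at or below the $350,900 threshold, so the full $1,600 applies.
Total: $1,630 + $426 + $1,600 = $3,656.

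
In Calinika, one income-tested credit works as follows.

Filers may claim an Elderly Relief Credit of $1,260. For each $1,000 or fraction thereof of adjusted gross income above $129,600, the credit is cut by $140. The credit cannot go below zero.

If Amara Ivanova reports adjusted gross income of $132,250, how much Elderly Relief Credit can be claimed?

Elderly Relief Credit: income exceeds $129,600 by $2,650, which is 3 full-or-partial $1,000 increments; reduction = 3 × $140 = $420, leaving $840.

$840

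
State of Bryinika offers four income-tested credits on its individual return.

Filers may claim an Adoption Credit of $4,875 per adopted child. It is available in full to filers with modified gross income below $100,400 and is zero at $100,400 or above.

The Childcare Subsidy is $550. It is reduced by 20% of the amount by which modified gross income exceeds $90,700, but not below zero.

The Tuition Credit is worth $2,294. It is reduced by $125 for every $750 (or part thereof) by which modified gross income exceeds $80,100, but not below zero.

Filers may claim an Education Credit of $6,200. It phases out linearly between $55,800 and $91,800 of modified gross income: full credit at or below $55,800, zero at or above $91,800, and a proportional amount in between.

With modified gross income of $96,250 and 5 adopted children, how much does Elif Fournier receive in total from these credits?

$24,375

Adoption Credit: base = 5 × $4,875 = $24,375. $96,250 is below the $100,400 cutoff, so the full $24,375 applies.
Childcare Subsidy: 20% of the $5,550 excess over $90,700 is $1,110 ≥ base, so the credit is $0.
Tuition Credit: income exceeds $80,100 by $16,150 → 22 increments × $125 = $2,750 ≥ base, so the credit is $0.
Education Credit: $96,250 is at or above $91,800, so the credit is $0.
Total: $24,375 + $0 + $0 + $0 = $24,375.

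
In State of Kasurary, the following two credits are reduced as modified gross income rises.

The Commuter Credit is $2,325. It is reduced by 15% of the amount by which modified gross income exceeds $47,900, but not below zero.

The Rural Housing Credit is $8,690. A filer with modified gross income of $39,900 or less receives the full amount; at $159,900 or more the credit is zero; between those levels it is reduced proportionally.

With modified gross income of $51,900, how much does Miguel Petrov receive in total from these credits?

$9,546

Commuter Credit: 15% of the $4,000 excess over $47,900 is $600; credit = $2,325 − $600 = $1,725.
Rural Housing Credit: $51,900 is $12,000 into a $120,000 phase-out range, leaving 108,000/120,000 of the credit: $8,690 × 108,000/120,000 = $7,821.
Total: $1,725 + $7,821 = $9,546.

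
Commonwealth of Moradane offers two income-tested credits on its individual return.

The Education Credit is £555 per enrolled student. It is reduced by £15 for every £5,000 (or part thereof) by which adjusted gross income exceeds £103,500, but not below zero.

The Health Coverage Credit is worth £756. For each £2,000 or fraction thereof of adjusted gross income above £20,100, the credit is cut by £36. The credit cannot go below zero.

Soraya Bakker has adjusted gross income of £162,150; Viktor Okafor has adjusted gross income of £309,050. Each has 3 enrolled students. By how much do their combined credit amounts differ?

£450

Soraya (£162,150): Education Credit: base = 3 × £555 = £1,665. income exceeds £103,500 by £58,650, which is 12 full-or-partial £5,000 increments; reduction = 12 × £15 = £180, leaving £1,485. Health Coverage Credit: income exceeds £20,100 by £142,050 → 72 increments × £36 = £2,592 ≥ base, so the credit is £0. total £1,485 + £0 = £1,485
Viktor (£309,050): Education Credit: base = 3 × £555 = £1,665. income exceeds £103,500 by £205,550, which is 42 full-or-partial £5,000 increments; reduction = 42 × £15 = £630, leaving £1,035. Health Coverage Credit: income exceeds £20,100 by £288,950 → 145 increments × £36 = £5,220 ≥ base, so the credit is £0. total £1,035 + £0 = £1,035
Difference: |£1,485 − £1,035| = £450.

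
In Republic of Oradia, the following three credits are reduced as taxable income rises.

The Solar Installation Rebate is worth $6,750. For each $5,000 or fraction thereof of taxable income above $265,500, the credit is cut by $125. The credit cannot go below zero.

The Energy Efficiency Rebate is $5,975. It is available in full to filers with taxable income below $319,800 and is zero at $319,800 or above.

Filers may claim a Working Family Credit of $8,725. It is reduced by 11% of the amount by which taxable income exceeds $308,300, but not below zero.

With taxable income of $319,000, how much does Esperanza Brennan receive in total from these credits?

Solar Installation Rebate: income exceeds $265,500 by $53,500, which is 11 full-or-partial $5,000 increments; reduction = 11 × $125 = $1,375, leaving $5,375.
Energy Efficiency Rebate: $319,000 is below the $319,800 cutoff, so the full $5,975 applies.
Working Family Credit: 11% of the $10,700 excess over $308,300 is $1,177; credit = $8,725 − $1,177 = $7,548.
Total: $5,375 + $5,975 + $7,548 = $18,898.

$18,898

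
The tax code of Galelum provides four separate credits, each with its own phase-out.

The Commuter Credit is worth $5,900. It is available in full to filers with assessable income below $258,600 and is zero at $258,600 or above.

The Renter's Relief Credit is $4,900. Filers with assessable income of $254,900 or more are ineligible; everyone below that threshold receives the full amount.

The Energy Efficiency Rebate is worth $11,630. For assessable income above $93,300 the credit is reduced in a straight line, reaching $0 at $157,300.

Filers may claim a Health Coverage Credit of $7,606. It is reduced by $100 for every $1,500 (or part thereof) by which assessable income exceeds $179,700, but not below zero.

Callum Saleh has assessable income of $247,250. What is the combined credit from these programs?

$13,806

Commuter Credit: $247,250 is below the $258,600 cutoff, so the full $5,900 applies.
Renter's Relief Credit: $247,250 is below the $254,900 cutoff, so the full $4,900 applies.
Energy Efficiency Rebate: $247,250 is at or above $157,300, so the credit is $0.
Health Coverage Credit: income exceeds $179,700 by $67,550, which is 46 full-or-partial $1,500 increments; reduction = 46 × $100 = $4,600, leaving $3,006.
Total: $5,900 + $4,900 + $0 + $3,006 = $13,806.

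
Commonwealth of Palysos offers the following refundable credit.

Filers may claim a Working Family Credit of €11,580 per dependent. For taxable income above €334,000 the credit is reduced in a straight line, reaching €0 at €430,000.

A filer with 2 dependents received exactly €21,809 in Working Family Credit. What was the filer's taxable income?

Full credit = 2 × €11,580 = €23,160.
€21,809 is 21,809/23,160 of the full €23,160, so 1,351/23,160 of the €96,000 range has been used: income = €334,000 + €96,000 × 1,351/23,160 = €339,600.

€339,600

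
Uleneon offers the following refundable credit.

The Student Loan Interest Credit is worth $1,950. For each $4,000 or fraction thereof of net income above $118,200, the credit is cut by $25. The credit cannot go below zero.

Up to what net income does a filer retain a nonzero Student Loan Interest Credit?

After 77 increments the reduction is 77 × $25 = $1,925, leaving $25; one more increment wipes it out. Increment 77 ends at excess 77 × $4,000 = $308,000, so the highest qualifying income is $118,200 + $308,000 = $426,200.

$426,200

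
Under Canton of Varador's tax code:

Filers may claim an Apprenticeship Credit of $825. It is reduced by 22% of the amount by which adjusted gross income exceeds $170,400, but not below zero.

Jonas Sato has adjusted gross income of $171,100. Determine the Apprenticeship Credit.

$671

Apprenticeship Credit: 22% of the $700 excess over $170,400 is $154; credit = $825 − $154 = $671.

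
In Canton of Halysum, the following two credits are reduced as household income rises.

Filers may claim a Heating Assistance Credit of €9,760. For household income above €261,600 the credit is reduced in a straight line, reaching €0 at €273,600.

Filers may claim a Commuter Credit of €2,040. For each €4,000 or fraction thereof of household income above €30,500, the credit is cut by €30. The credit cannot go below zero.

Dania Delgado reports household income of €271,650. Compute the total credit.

€1,796

Heating Assistance Credit: €271,650 is €10,050 into a €12,000 phase-out range, leaving 1,950/12,000 of the credit: €9,760 × 1,950/12,000 = €1,586.
Commuter Credit: income exceeds €30,500 by €241,150, which is 61 full-or-partial €4,000 increments; reduction = 61 × €30 = €1,830, leaving €210.
Total: €1,586 + €210 = €1,796.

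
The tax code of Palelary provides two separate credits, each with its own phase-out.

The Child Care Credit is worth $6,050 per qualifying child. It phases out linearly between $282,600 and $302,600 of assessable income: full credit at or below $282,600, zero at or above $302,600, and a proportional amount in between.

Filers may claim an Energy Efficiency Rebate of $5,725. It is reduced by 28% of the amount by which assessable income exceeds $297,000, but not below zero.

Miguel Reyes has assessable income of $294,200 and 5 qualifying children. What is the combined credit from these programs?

$18,430

Child Care Credit: base = 5 × $6,050 = $30,250. $294,200 is $11,600 into a $20,000 phase-out range, leaving 8,400/20,000 of the credit: $30,250 × 8,400/20,000 = $12,705.
Energy Efficiency Rebate: $294,200 is at or below the $297,000 threshold, so the full $5,725 applies.
Total: $12,705 + $5,725 = $18,430.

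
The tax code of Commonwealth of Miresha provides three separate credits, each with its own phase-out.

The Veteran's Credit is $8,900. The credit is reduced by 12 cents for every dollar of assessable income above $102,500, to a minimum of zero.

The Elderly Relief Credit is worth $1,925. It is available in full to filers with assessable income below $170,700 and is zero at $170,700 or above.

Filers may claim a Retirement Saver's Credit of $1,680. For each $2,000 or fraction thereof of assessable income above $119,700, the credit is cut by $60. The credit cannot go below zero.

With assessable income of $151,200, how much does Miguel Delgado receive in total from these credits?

$5,701

Veteran's Credit: 12% of the $48,700 excess over $102,500 is $5,844; credit = $8,900 − $5,844 = $3,056.
Elderly Relief Credit: $151,200 is below the $170,700 cutoff, so the full $1,925 applies.
Retirement Saver's Credit: income exceeds $119,700 by $31,500, which is 16 full-or-partial $2,000 increments; reduction = 16 × $60 = $960, leaving $720.
Total: $3,056 + $1,925 + $720 = $5,701.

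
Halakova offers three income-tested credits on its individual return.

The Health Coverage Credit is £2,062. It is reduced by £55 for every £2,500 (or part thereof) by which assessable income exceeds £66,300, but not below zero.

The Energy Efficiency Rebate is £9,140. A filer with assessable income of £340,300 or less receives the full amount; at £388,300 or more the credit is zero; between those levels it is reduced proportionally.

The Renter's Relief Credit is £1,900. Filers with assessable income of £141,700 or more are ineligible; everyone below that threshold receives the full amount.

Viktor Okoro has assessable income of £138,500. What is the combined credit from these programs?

Health Coverage Credit: income exceeds £66,300 by £72,200, which is 29 full-or-partial £2,500 increments; reduction = 29 × £55 = £1,595, leaving £467.
Energy Efficiency Rebate: £138,500 is at or below the £340,300 threshold, so the full £9,140 applies.
Renter's Relief Credit: £138,500 is below the £141,700 cutoff, so the full £1,900 applies.
Total: £467 + £9,140 + £1,900 = £11,507.

£11,507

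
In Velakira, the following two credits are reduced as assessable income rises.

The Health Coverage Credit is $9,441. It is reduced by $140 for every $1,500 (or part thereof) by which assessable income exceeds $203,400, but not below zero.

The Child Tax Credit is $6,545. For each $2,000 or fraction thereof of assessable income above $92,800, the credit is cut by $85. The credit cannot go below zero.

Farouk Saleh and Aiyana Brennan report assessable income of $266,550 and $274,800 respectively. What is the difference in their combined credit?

$700

Farouk ($266,550): Health Coverage Credit: income exceeds $203,400 by $63,150, which is 43 full-or-partial $1,500 increments; reduction = 43 × $140 = $6,020, leaving $3,421. Child Tax Credit: income exceeds $92,800 by $173,750 → 87 increments × $85 = $7,395 ≥ base, so the credit is $0. total $3,421 + $0 = $3,421
Aiyana ($274,800): Health Coverage Credit: income exceeds $203,400 by $71,400, which is 48 full-or-partial $1,500 increments; reduction = 48 × $140 = $6,720, leaving $2,721. Child Tax Credit: income exceeds $92,800 by $182,000 → 91 increments × $85 = $7,735 ≥ base, so the credit is $0. total $2,721 + $0 = $2,721
Difference: |$3,421 − $2,721| = $700.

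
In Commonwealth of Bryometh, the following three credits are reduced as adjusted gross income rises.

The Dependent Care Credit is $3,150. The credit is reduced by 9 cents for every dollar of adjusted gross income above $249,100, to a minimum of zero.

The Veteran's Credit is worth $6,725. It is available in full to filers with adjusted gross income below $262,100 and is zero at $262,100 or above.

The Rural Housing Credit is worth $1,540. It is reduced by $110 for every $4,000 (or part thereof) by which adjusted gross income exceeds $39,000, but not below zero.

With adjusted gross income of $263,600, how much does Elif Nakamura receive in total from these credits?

$1,845

Dependent Care Credit: 9% of the $14,500 excess over $249,100 is $1,305; credit = $3,150 − $1,305 = $1,845.
Veteran's Credit: $263,600 meets or exceeds the $262,100 cutoff, so the credit is $0.
Rural Housing Credit: income exceeds $39,000 by $224,600 → 57 increments × $110 = $6,270 ≥ base, so the credit is $0.
Total: $1,845 + $0 + $0 = $1,845.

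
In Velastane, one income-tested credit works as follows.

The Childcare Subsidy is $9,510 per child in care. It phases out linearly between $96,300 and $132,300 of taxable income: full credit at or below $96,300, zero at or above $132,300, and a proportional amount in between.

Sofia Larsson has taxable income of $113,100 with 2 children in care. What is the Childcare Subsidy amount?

Childcare Subsidy: base = 2 × $9,510 = $19,020. $113,100 is $16,800 into a $36,000 phase-out range, leaving 19,200/36,000 of the credit: $19,020 × 19,200/36,000 = $10,144.

$10,144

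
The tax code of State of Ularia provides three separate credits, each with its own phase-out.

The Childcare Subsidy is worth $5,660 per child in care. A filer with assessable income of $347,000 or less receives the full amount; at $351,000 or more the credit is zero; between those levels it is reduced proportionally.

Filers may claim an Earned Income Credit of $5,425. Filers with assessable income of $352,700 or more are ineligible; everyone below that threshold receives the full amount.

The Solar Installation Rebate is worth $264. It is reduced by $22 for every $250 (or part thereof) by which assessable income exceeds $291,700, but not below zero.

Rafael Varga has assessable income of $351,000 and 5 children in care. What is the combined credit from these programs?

$5,425

Childcare Subsidy: base = 5 × $5,660 = $28,300. $351,000 is at or above $351,000, so the credit is $0.
Earned Income Credit: $351,000 is below the $352,700 cutoff, so the full $5,425 applies.
Solar Installation Rebate: income exceeds $291,700 by $59,300 → 238 increments × $22 = $5,236 ≥ base, so the credit is $0.
Total: $0 + $5,425 + $0 = $5,425.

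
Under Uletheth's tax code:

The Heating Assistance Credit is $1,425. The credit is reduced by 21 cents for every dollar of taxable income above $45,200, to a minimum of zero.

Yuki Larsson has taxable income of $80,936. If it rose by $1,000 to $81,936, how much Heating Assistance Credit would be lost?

At $80,936 — 21% of the $35,736 excess over $45,200 is $7,504.56 ≥ base, so the credit is $0.
At $81,936 — 21% of the $36,736 excess over $45,200 is $7,714.56 ≥ base, so the credit is $0.
Lost: $0 − $0 = $0.

$0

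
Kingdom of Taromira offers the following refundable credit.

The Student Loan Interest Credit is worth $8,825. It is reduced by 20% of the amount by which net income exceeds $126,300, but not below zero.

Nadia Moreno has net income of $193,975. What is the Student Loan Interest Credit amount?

Student Loan Interest Credit: 20% of the $67,675 excess over $126,300 is $13,535 ≥ base, so the credit is $0.

$0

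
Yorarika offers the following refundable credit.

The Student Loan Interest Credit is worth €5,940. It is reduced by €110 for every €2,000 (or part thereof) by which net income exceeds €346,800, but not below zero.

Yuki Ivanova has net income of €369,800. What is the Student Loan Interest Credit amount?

Student Loan Interest Credit: income exceeds €346,800 by €23,000, which is 12 full-or-partial €2,000 increments; reduction = 12 × €110 = €1,320, leaving €4,620.

€4,620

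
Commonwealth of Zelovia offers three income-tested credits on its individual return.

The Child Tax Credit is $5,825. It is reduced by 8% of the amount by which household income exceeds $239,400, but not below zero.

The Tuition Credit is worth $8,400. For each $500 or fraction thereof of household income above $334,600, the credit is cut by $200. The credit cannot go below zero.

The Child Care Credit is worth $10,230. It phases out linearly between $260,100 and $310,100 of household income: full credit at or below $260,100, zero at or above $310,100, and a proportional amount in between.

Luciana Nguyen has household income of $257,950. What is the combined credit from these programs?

$22,971

Child Tax Credit: 8% of the $18,550 excess over $239,400 is $1,484; credit = $5,825 − $1,484 = $4,341.
Tuition Credit: $257,950 is at or below the $334,600 threshold, so the full $8,400 applies.
Child Care Credit: $257,950 is at or below the $260,100 threshold, so the full $10,230 applies.
Total: $4,341 + $8,400 + $10,230 = $22,971.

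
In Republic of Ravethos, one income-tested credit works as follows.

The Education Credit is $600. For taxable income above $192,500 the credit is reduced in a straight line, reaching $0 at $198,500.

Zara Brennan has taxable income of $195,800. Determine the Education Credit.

$270

Education Credit: $195,800 is $3,300 into a $6,000 phase-out range, leaving 2,700/6,000 of the credit: $600 × 2,700/6,000 = $270.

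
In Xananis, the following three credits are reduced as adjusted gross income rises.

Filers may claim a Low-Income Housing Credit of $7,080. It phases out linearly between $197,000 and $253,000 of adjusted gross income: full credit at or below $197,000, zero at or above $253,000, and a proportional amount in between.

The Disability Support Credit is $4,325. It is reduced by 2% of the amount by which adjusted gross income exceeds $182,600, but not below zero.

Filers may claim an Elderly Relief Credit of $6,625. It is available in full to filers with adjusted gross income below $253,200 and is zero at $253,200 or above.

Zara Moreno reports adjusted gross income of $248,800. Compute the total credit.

$10,157

Low-Income Housing Credit: $248,800 is $51,800 into a $56,000 phase-out range, leaving 4,200/56,000 of the credit: $7,080 × 4,200/56,000 = $531.
Disability Support Credit: 2% of the $66,200 excess over $182,600 is $1,324; credit = $4,325 − $1,324 = $3,001.
Elderly Relief Credit: $248,800 is below the $253,200 cutoff, so the full $6,625 applies.
Total: $531 + $3,001 + $6,625 = $10,157.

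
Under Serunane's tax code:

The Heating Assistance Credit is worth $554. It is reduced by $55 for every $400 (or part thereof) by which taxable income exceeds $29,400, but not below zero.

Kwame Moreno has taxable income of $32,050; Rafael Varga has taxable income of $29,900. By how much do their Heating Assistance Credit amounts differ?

Kwame ($32,050): Heating Assistance Credit: income exceeds $29,400 by $2,650, which is 7 full-or-partial $400 increments; reduction = 7 × $55 = $385, leaving $169.
Rafael ($29,900): Heating Assistance Credit: income exceeds $29,400 by $500, which is 2 full-or-partial $400 increments; reduction = 2 × $55 = $110, leaving $444.
Difference: |$169 − $444| = $275.

$275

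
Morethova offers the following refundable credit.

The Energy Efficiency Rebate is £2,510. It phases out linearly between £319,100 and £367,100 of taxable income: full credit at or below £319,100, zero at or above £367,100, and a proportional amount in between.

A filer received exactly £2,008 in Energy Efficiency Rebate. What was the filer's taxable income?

£328,700

£2,008 is 2,008/2,510 of the full £2,510, so 502/2,510 of the £48,000 range has been used: income = £319,100 + £48,000 × 502/2,510 = £328,700.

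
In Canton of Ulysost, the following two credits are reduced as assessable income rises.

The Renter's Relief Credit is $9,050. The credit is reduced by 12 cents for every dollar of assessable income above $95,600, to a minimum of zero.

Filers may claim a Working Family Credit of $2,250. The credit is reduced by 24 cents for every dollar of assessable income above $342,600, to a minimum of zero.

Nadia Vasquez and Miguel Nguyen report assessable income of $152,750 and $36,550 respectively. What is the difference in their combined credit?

$6,858

Nadia ($152,750): Renter's Relief Credit: 12% of the $57,150 excess over $95,600 is $6,858; credit = $9,050 − $6,858 = $2,192. Working Family Credit: $152,750 is at or below the $342,600 threshold, so the full $2,250 applies. total $2,192 + $2,250 = $4,442
Miguel ($36,550): Renter's Relief Credit: $36,550 is at or below the $95,600 threshold, so the full $9,050 applies. Working Family Credit: $36,550 is at or below the $342,600 threshold, so the full $2,250 applies. total $9,050 + $2,250 = $11,300
Difference: |$4,442 − $11,300| = $6,858.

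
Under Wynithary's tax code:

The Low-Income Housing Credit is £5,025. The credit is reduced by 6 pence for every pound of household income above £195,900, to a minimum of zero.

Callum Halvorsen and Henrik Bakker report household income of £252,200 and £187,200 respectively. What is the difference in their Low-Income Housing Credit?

£3,378

Callum (£252,200): Low-Income Housing Credit: 6% of the £56,300 excess over £195,900 is £3,378; credit = £5,025 − £3,378 = £1,647.
Henrik (£187,200): Low-Income Housing Credit: £187,200 is at or below the £195,900 threshold, so the full £5,025 applies.
Difference: |£1,647 − £5,025| = £3,378.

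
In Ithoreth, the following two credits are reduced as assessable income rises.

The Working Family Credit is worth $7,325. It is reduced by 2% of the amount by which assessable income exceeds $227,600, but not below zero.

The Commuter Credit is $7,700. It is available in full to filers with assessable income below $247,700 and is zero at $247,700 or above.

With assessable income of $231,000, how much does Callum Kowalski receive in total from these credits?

Working Family Credit: 2% of the $3,400 excess over $227,600 is $68; credit = $7,325 − $68 = $7,257.
Commuter Credit: $231,000 is below the $247,700 cutoff, so the full $7,700 applies.
Total: $7,257 + $7,700 = $14,957.

$14,957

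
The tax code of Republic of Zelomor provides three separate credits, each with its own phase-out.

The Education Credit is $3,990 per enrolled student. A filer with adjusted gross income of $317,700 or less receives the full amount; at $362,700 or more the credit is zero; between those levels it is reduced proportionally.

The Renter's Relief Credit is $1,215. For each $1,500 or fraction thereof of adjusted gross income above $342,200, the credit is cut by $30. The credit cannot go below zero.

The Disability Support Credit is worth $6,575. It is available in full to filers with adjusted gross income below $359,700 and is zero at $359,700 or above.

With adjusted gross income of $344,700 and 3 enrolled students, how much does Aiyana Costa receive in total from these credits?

$12,518

Education Credit: base = 3 × $3,990 = $11,970. $344,700 is $27,000 into a $45,000 phase-out range, leaving 18,000/45,000 of the credit: $11,970 × 18,000/45,000 = $4,788.
Renter's Relief Credit: income exceeds $342,200 by $2,500, which is 2 full-or-partial $1,500 increments; reduction = 2 × $30 = $60, leaving $1,155.
Disability Support Credit: $344,700 is below the $359,700 cutoff, so the full $6,575 applies.
Total: $4,788 + $1,155 + $6,575 = $12,518.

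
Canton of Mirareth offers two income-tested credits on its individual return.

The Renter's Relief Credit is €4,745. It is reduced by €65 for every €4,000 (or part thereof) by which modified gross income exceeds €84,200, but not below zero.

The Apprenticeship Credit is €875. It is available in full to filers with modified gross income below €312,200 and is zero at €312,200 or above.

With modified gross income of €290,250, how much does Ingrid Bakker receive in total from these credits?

€2,240

Renter's Relief Credit: income exceeds €84,200 by €206,050, which is 52 full-or-partial €4,000 increments; reduction = 52 × €65 = €3,380, leaving €1,365.
Apprenticeship Credit: €290,250 is below the €312,200 cutoff, so the full €875 applies.
Total: €1,365 + €875 = €2,240.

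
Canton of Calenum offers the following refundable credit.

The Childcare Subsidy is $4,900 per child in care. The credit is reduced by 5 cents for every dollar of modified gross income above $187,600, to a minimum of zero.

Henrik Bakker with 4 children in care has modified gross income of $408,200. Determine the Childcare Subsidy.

Childcare Subsidy: base = 4 × $4,900 = $19,600. 5% of the $220,600 excess over $187,600 is $11,030; credit = $19,600 − $11,030 = $8,570.

$8,570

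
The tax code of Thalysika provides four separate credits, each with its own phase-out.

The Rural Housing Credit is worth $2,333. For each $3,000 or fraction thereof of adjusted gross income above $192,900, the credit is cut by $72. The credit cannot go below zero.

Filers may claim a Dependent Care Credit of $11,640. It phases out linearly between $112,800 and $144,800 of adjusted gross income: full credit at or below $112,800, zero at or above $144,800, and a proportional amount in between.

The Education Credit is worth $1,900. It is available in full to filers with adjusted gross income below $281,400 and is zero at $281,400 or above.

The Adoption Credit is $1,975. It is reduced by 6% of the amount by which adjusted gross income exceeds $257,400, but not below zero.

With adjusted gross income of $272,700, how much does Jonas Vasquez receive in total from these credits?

$3,346

Rural Housing Credit: income exceeds $192,900 by $79,800, which is 27 full-or-partial $3,000 increments; reduction = 27 × $72 = $1,944, leaving $389.
Dependent Care Credit: $272,700 is at or above $144,800, so the credit is $0.
Education Credit: $272,700 is below the $281,400 cutoff, so the full $1,900 applies.
Adoption Credit: 6% of the $15,300 excess over $257,400 is $918; credit = $1,975 − $918 = $1,057.
Total: $389 + $0 + $1,900 + $1,057 = $3,346.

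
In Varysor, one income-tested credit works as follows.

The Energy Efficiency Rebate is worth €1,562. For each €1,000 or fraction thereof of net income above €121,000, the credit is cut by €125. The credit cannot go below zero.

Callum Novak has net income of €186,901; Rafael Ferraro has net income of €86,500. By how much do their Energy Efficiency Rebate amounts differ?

Callum (€186,901): Energy Efficiency Rebate: income exceeds €121,000 by €65,901 → 66 increments × €125 = €8,250 ≥ base, so the credit is €0.
Rafael (€86,500): Energy Efficiency Rebate: €86,500 is at or below the €121,000 threshold, so the full €1,562 applies.
Difference: |€0 − €1,562| = €1,562.

€1,562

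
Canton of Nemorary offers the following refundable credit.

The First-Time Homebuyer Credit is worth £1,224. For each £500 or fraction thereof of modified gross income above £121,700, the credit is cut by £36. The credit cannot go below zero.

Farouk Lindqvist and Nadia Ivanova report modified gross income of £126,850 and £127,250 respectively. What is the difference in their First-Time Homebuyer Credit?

Farouk (£126,850): First-Time Homebuyer Credit: income exceeds £121,700 by £5,150, which is 11 full-or-partial £500 increments; reduction = 11 × £36 = £396, leaving £828.
Nadia (£127,250): First-Time Homebuyer Credit: income exceeds £121,700 by £5,550, which is 12 full-or-partial £500 increments; reduction = 12 × £36 = £432, leaving £792.
Difference: |£828 − £792| = £36.

£36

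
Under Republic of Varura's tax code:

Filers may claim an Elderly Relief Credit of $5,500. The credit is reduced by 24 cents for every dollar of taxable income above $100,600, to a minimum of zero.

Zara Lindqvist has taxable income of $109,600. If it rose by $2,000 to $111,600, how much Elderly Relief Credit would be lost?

$480

At $109,600 — 24% of the $9,000 excess over $100,600 is $2,160; credit = $5,500 − $2,160 = $3,340.
At $111,600 — 24% of the $11,000 excess over $100,600 is $2,640; credit = $5,500 − $2,640 = $2,860.
Lost: $3,340 − $2,860 = $480.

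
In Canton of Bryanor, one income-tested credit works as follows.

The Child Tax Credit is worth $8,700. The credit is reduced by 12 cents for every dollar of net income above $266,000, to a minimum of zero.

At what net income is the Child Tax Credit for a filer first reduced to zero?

The credit falls by 12% of each dollar above $266,000, so it reaches zero when the excess is $8,700 / 12% = $72,500: income = $266,000 + $72,500 = $338,500.

$338,500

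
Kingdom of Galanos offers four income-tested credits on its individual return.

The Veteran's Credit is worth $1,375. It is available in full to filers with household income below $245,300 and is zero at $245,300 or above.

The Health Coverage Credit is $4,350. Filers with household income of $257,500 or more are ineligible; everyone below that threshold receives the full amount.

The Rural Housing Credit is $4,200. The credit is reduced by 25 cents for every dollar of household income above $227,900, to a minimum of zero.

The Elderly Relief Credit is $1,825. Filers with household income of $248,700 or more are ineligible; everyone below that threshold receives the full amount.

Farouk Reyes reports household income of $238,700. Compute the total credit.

$9,050

Veteran's Credit: $238,700 is below the $245,300 cutoff, so the full $1,375 applies.
Health Coverage Credit: $238,700 is below the $257,500 cutoff, so the full $4,350 applies.
Rural Housing Credit: 25% of the $10,800 excess over $227,900 is $2,700; credit = $4,200 − $2,700 = $1,500.
Elderly Relief Credit: $238,700 is below the $248,700 cutoff, so the full $1,825 applies.
Total: $1,375 + $4,350 + $1,500 + $1,825 = $9,050.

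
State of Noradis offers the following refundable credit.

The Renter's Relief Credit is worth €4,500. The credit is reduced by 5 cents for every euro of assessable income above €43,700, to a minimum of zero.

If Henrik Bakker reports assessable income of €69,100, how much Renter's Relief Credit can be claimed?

Renter's Relief Credit: 5% of the €25,400 excess over €43,700 is €1,270; credit = €4,500 − €1,270 = €3,230.

€3,230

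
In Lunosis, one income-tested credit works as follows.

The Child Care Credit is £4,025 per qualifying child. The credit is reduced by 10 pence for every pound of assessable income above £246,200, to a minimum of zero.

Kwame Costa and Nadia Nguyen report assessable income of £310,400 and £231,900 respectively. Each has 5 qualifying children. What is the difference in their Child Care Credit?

Kwame (£310,400): Child Care Credit: base = 5 × £4,025 = £20,125. 10% of the £64,200 excess over £246,200 is £6,420; credit = £20,125 − £6,420 = £13,705.
Nadia (£231,900): Child Care Credit: base = 5 × £4,025 = £20,125. £231,900 is at or below the £246,200 threshold, so the full £20,125 applies.
Difference: |£13,705 − £20,125| = £6,420.

£6,420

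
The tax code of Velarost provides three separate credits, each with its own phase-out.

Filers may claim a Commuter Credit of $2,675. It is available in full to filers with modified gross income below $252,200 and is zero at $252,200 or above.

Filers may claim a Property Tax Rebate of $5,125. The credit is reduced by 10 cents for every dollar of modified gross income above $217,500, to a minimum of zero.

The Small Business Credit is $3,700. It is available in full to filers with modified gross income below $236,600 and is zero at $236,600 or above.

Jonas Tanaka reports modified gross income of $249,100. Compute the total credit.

Commuter Credit: $249,100 is below the $252,200 cutoff, so the full $2,675 applies.
Property Tax Rebate: 10% of the $31,600 excess over $217,500 is $3,160; credit = $5,125 − $3,160 = $1,965.
Small Business Credit: $249,100 meets or exceeds the $236,600 cutoff, so the credit is $0.
Total: $2,675 + $1,965 + $0 = $4,640.

$4,640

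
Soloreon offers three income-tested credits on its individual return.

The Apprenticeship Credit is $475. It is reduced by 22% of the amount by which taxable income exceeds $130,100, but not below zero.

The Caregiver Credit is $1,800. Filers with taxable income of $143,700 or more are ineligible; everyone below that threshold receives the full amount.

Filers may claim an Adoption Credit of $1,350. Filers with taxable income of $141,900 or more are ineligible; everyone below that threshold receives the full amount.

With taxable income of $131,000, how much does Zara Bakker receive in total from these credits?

Apprenticeship Credit: 22% of the $900 excess over $130,100 is $198; credit = $475 − $198 = $277.
Caregiver Credit: $131,000 is below the $143,700 cutoff, so the full $1,800 applies.
Adoption Credit: $131,000 is below the $141,900 cutoff, so the full $1,350 applies.
Total: $277 + $1,800 + $1,350 = $3,427.

$3,427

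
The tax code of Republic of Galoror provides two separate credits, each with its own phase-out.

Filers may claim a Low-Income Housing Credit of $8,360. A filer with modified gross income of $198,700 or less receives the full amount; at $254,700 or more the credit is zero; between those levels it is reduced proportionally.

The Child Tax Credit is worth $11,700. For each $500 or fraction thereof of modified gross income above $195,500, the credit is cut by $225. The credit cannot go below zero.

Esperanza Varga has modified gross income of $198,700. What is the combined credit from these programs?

Low-Income Housing Credit: $198,700 is at or below the $198,700 threshold, so the full $8,360 applies.
Child Tax Credit: income exceeds $195,500 by $3,200, which is 7 full-or-partial $500 increments; reduction = 7 × $225 = $1,575, leaving $10,125.
Total: $8,360 + $10,125 = $18,485.

$18,485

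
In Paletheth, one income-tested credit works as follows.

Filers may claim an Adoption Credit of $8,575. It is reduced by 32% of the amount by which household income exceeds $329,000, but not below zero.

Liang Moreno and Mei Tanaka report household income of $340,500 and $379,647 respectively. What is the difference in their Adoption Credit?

Liang ($340,500): Adoption Credit: 32% of the $11,500 excess over $329,000 is $3,680; credit = $8,575 − $3,680 = $4,895.
Mei ($379,647): Adoption Credit: 32% of the $50,647 excess over $329,000 is $16,207.04 ≥ base, so the credit is $0.
Difference: |$4,895 − $0| = $4,895.

$4,895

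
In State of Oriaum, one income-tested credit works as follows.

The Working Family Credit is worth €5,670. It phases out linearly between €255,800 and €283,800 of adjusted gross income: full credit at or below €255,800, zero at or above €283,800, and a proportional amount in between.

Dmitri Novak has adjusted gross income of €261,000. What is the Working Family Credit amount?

€4,617

Working Family Credit: €261,000 is €5,200 into a €28,000 phase-out range, leaving 22,800/28,000 of the credit: €5,670 × 22,800/28,000 = €4,617.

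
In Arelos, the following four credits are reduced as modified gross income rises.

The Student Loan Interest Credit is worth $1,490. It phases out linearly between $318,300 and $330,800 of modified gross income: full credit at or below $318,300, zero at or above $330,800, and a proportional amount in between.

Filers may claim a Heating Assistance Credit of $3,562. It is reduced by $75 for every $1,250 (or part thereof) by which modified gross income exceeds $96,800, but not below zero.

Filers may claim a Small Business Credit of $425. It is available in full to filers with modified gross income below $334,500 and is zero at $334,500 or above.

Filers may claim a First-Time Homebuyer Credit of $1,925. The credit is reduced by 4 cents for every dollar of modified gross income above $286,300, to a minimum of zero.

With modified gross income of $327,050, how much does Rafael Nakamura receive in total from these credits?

Student Loan Interest Credit: $327,050 is $8,750 into a $12,500 phase-out range, leaving 3,750/12,500 of the credit: $1,490 × 3,750/12,500 = $447.
Heating Assistance Credit: income exceeds $96,800 by $230,250 → 185 increments × $75 = $13,875 ≥ base, so the credit is $0.
Small Business Credit: $327,050 is below the $334,500 cutoff, so the full $425 applies.
First-Time Homebuyer Credit: 4% of the $40,750 excess over $286,300 is $1,630; credit = $1,925 − $1,630 = $295.
Total: $447 + $0 + $425 + $295 = $1,167.

$1,167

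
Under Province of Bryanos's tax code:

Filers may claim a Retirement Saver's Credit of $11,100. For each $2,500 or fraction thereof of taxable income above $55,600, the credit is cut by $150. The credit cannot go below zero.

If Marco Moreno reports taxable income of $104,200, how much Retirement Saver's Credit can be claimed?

$8,100

Retirement Saver's Credit: income exceeds $55,600 by $48,600, which is 20 full-or-partial $2,500 increments; reduction = 20 × $150 = $3,000, leaving $8,100.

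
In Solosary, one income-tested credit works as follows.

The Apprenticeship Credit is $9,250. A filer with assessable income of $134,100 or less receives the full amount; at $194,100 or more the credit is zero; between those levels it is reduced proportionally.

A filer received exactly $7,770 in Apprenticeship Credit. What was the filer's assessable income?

$143,700

$7,770 is 7,770/9,250 of the full $9,250, so 1,480/9,250 of the $60,000 range has been used: income = $134,100 + $60,000 × 1,480/9,250 = $143,700.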